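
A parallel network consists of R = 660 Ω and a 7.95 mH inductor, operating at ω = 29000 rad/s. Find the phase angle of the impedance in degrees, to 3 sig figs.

X_L = ωL = 231 Ω
Parallel: admittances add. Y = 1/R + 1/(jωL)
Y = (0.00152 − j0.00434) S
|Y| = 0.00459 S → |Z| = 1/|Y| = 218 Ω, ∠Z = −∠Y = 70.7°

70.7°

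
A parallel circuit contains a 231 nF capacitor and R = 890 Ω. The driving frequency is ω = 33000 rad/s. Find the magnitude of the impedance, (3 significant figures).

X_C = 1/(ωC) = 131 Ω
Parallel: admittances add. Y = 1/R + jωC
Y = (0.00112 + j0.00762) S
|Y| = 0.00771 S → |Z| = 1/|Y| = 130 Ω, ∠Z = −∠Y = -81.6°

130 Ω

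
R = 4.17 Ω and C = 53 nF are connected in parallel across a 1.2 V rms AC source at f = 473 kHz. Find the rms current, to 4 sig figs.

344.3 mA

ω = 2πf = 2.972e+06 rad/s
X_C = 1/(ωC) = 6.349 Ω
Parallel: admittances add. Y = 1/R + jωC
Y = (0.2398 + j0.1575) S
|Y| = 0.2869 S → |Z| = 1/|Y| = 3.485 Ω, ∠Z = −∠Y = -33.30°
I = V/|Z| = 1.2/3.485 = 344.3 mA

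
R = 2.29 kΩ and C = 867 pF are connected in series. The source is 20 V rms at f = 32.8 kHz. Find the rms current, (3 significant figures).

ω = 2πf = 206100 rad/s
X_C = 1/(ωC) = 5600 Ω
Z = 2290 − j5600 Ω
|Z| = √(2290² + 5600²) = 6050 Ω
I = V/|Z| = 20/6050 = 3.31 mA

3.31 mA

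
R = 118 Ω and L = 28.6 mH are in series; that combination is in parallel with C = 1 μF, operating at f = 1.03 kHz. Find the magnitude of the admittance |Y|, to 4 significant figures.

ω = 2πf = 6472 rad/s
X_L = ωL = 185.1 Ω
X_C = 1/(ωC) = 154.5 Ω
Branch 1 (R+jX_L): Z₁ = 118.0 + j185.1 Ω, |Z₁| = 219.5 Ω
Branch 2 (−jX_C): Z₂ = −j154.5 Ω
Parallel: Z = Z₁Z₂/(Z₁+Z₂), |Z| = 278.3 Ω, ∠Z = -47.04°
|Y| = 1/|Z| = 3.594 mS

3.594 mS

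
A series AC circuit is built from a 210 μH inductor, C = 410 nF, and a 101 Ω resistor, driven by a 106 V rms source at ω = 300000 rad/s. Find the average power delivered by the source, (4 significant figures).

X_L = ωL = 63.00 Ω
X_C = 1/(ωC) = 8.130 Ω
Net reactance X = X_L − X_C = 54.87 Ω
Z = 101.0 + j54.87 Ω
|Z| = √(101.0² + 54.87²) = 114.9 Ω
∠Z = arctan(54.87/101.0) = 28.51°
I = V/|Z| = 922.2 mA
P = VI cos φ = 106 × 0.9222 × cos(28.51°) = 85.90 W

85.90 W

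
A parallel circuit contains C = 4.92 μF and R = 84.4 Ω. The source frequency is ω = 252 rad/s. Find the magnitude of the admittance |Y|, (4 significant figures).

X_C = 1/(ωC) = 806.6 Ω
Parallel: admittances add. Y = 1/R + jωC
Y = (0.01185 + j0.001240) S
|Y| = 0.01191 S → |Z| = 1/|Y| = 83.94 Ω, ∠Z = −∠Y = -5.974°

11.91 mS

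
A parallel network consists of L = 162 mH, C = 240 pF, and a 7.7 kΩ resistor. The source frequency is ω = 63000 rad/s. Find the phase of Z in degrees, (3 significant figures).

32.5°

X_L = ωL = 10200 Ω
X_C = 1/(ωC) = 66100 Ω
Parallel: admittances add. Y = 1/R + 1/(jωL) + jωC
Y = (0.000130 − j8.29e-05) S
|Y| = 0.000154 S → |Z| = 1/|Y| = 6490 Ω, ∠Z = −∠Y = 32.5°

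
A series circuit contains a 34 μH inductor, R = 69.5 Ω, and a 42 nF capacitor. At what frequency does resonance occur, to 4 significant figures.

133.2 kHz

ω₀ = 1/√(LC) = 1/√(3.4e-05 × 4.2e-08) = 836800 rad/s
f₀ = ω₀/(2π) = 133.2 kHz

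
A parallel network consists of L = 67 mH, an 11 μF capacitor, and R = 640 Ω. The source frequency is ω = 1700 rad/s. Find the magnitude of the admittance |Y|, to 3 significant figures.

X_L = ωL = 114 Ω
X_C = 1/(ωC) = 53.5 Ω
Parallel: admittances add. Y = 1/R + 1/(jωL) + jωC
Y = (0.00156 + j0.00992) S
|Y| = 0.0100 S → |Z| = 1/|Y| = 99.6 Ω, ∠Z = −∠Y = -81.0°

10.0 mS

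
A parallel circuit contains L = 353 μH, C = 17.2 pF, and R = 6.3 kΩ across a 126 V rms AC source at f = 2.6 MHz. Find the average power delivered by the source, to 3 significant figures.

ω = 2πf = 1.634e+07 rad/s
X_L = ωL = 5770 Ω
X_C = 1/(ωC) = 3560 Ω
Parallel: admittances add. Y = 1/R + 1/(jωL) + jωC
Y = (0.000159 + j0.000108) S
|Y| = 0.000192 S → |Z| = 1/|Y| = 5220 Ω, ∠Z = −∠Y = -34.1°
I = V/|Z| = 24.2 mA
P = VI cos φ = 126 × 0.0242 × cos(-34.1°) = 2.52 W

2.52 W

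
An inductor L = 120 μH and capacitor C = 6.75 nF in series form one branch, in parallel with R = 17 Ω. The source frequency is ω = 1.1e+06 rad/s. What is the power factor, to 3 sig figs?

X_L = ωL = 132 Ω
X_C = 1/(ωC) = 135 Ω
Branch 1: Z₁ = R = 17.0 Ω
Branch 2 (series LC): Z₂ = j(X_L − X_C) = −j2.68 Ω
Parallel: Z = Z₁Z₂/(Z₁+Z₂), |Z| = 2.65 Ω, ∠Z = -81.0°
cos φ = cos(-81.0°) = 0.156

0.156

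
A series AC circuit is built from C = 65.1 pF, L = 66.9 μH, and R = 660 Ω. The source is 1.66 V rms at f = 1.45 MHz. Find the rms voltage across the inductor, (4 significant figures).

ω = 2πf = 9.111e+06 rad/s
X_L = ωL = 609.5 Ω
X_C = 1/(ωC) = 1686 Ω
Net reactance X = X_L − X_C = -1077 Ω
Z = 660.0 − j1077 Ω
|Z| = √(660.0² + 1077²) = 1263 Ω
I = V/|Z| = 1.315 mA
V_L = I·|Z_L| = 0.001315 × 609.5 = 0.8012 V

0.8012 V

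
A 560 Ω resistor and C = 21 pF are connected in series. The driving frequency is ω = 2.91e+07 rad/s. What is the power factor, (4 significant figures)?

0.3238

X_C = 1/(ωC) = 1636 Ω
Z = 560.0 − j1636 Ω
|Z| = √(560.0² + 1636²) = 1730 Ω
∠Z = arctan(-1636/560.0) = -71.11°
cos φ = cos(-71.11°) = 0.3238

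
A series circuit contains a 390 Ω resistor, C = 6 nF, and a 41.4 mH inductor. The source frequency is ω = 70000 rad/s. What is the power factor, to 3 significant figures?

0.602

X_L = ωL = 2900 Ω
X_C = 1/(ωC) = 2380 Ω
Net reactance X = X_L − X_C = 517 Ω
Z = 390 + j517 Ω
|Z| = √(390² + 517²) = 648 Ω
∠Z = arctan(517/390) = 53.0°
cos φ = cos(53.0°) = 0.602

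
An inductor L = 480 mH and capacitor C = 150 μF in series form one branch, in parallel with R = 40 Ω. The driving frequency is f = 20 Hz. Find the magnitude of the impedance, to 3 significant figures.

7.15 Ω

ω = 2πf = 125.7 rad/s
X_L = ωL = 60.3 Ω
X_C = 1/(ωC) = 53.1 Ω
Branch 1: Z₁ = R = 40.0 Ω
Branch 2 (series LC): Z₂ = j(X_L − X_C) = j7.27 Ω
Parallel: Z = Z₁Z₂/(Z₁+Z₂), |Z| = 7.15 Ω, ∠Z = 79.7°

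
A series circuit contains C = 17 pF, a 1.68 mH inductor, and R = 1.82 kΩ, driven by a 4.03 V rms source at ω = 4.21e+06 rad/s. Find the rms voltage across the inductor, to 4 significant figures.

X_L = ωL = 7073 Ω
X_C = 1/(ωC) = 13970 Ω
Net reactance X = X_L − X_C = -6900 Ω
Z = 1820 − j6900 Ω
|Z| = √(1820² + 6900²) = 7136 Ω
I = V/|Z| = 564.8 μA
V_L = I·|Z_L| = 0.0005648 × 7073 = 3.995 V

3.995 V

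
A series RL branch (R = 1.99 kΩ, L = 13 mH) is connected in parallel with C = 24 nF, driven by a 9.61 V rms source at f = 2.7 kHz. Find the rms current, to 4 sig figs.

ω = 2πf = 16960 rad/s
X_L = ωL = 220.5 Ω
X_C = 1/(ωC) = 2456 Ω
Branch 1 (R+jX_L): Z₁ = 1990 + j220.5 Ω, |Z₁| = 2002 Ω
Branch 2 (−jX_C): Z₂ = −j2456 Ω
Parallel: Z = Z₁Z₂/(Z₁+Z₂), |Z| = 1643 Ω, ∠Z = -35.35°
I = V/|Z| = 9.61/1643 = 5.849 mA

5.849 mA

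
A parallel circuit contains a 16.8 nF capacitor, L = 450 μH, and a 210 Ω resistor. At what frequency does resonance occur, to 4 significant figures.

57.88 kHz

ω₀ = 1/√(LC) = 1/√(0.00045 × 1.68e-08) = 363700 rad/s
f₀ = ω₀/(2π) = 57.88 kHz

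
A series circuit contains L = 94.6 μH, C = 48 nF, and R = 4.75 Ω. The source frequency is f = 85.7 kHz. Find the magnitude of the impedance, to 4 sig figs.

13.14 Ω

ω = 2πf = 538500 rad/s
X_L = ωL = 50.94 Ω
X_C = 1/(ωC) = 38.69 Ω
Net reactance X = X_L − X_C = 12.25 Ω
Z = 4.750 + j12.25 Ω
|Z| = √(4.750² + 12.25²) = 13.14 Ω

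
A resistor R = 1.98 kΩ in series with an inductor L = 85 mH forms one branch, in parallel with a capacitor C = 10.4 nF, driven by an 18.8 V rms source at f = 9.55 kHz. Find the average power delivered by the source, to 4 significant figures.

ω = 2πf = 60000 rad/s
X_L = ωL = 5100 Ω
X_C = 1/(ωC) = 1602 Ω
Branch 1 (R+jX_L): Z₁ = 1980 + j5100 Ω, |Z₁| = 5471 Ω
Branch 2 (−jX_C): Z₂ = −j1602 Ω
Parallel: Z = Z₁Z₂/(Z₁+Z₂), |Z| = 2181 Ω, ∠Z = -81.70°
I = V/|Z| = 8.619 mA
P = VI cos φ = 18.8 × 0.008619 × cos(-81.70°) = 23.38 mW

23.38 mW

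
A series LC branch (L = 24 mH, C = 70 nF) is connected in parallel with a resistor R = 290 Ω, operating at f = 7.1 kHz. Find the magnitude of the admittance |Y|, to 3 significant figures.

ω = 2πf = 44610 rad/s
X_L = ωL = 1070 Ω
X_C = 1/(ωC) = 320 Ω
Branch 1: Z₁ = R = 290 Ω
Branch 2 (series LC): Z₂ = j(X_L − X_C) = j750 Ω
Parallel: Z = Z₁Z₂/(Z₁+Z₂), |Z| = 271 Ω, ∠Z = 21.1°
|Y| = 1/|Z| = 3.70 mS

3.70 mS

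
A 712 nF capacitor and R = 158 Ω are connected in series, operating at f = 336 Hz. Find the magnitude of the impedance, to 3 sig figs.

684 Ω

ω = 2πf = 2111 rad/s
X_C = 1/(ωC) = 665 Ω
Z = 158 − j665 Ω
|Z| = √(158² + 665²) = 684 Ω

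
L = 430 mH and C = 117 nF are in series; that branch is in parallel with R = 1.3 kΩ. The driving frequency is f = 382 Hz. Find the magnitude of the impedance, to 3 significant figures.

1160 Ω

ω = 2πf = 2400 rad/s
X_L = ωL = 1030 Ω
X_C = 1/(ωC) = 3560 Ω
Branch 1: Z₁ = R = 1300 Ω
Branch 2 (series LC): Z₂ = j(X_L − X_C) = −j2530 Ω
Parallel: Z = Z₁Z₂/(Z₁+Z₂), |Z| = 1160 Ω, ∠Z = -27.2°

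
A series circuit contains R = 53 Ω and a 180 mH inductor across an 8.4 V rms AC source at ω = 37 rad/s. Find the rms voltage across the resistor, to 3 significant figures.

8.33 V

X_L = ωL = 6.66 Ω
Z = 53.0 + j6.66 Ω
|Z| = √(53.0² + 6.66²) = 53.4 Ω
I = V/|Z| = 157 mA
V_R = I·|Z_R| = 0.157 × 53.0 = 8.33 V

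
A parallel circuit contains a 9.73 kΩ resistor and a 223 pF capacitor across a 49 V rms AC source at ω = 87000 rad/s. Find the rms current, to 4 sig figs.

X_C = 1/(ωC) = 51540 Ω
Parallel: admittances add. Y = 1/R + jωC
Y = (0.0001028 + j1.94e-05) S
|Y| = 0.0001046 S → |Z| = 1/|Y| = 9561 Ω, ∠Z = −∠Y = -10.69°
I = V/|Z| = 49/9561 = 5.125 mA

5.125 mA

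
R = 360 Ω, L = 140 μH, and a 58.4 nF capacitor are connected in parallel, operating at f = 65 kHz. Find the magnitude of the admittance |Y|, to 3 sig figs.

ω = 2πf = 408400 rad/s
X_L = ωL = 57.2 Ω
X_C = 1/(ωC) = 41.9 Ω
Parallel: admittances add. Y = 1/R + 1/(jωL) + jωC
Y = (0.00278 + j0.00636) S
|Y| = 0.00694 S → |Z| = 1/|Y| = 144 Ω, ∠Z = −∠Y = -66.4°

6.94 mS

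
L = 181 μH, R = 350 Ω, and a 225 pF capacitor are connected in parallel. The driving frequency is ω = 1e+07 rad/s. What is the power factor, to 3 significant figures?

X_L = ωL = 1810 Ω
X_C = 1/(ωC) = 444 Ω
Parallel: admittances add. Y = 1/R + 1/(jωL) + jωC
Y = (0.00286 + j0.00170) S
|Y| = 0.00332 S → |Z| = 1/|Y| = 301 Ω, ∠Z = −∠Y = -30.7°
cos φ = cos(-30.7°) = 0.860

0.860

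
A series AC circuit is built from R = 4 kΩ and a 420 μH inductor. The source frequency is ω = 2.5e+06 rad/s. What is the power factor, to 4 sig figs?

X_L = ωL = 1050 Ω
Z = 4000 + j1050 Ω
|Z| = √(4000² + 1050²) = 4136 Ω
∠Z = arctan(1050/4000) = 14.71°
cos φ = cos(14.71°) = 0.9672

0.9672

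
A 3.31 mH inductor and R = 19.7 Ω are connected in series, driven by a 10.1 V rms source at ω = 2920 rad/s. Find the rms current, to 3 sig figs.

460 mA

X_L = ωL = 9.67 Ω
Z = 19.7 + j9.67 Ω
|Z| = √(19.7² + 9.67²) = 21.9 Ω
I = V/|Z| = 10.1/21.9 = 460 mA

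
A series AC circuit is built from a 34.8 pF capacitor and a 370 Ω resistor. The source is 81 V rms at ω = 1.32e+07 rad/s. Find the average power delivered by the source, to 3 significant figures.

X_C = 1/(ωC) = 2180 Ω
Z = 370 − j2180 Ω
|Z| = √(370² + 2180²) = 2210 Ω
∠Z = arctan(-2180/370) = -80.4°
I = V/|Z| = 36.7 mA
P = VI cos φ = 81 × 0.0367 × cos(-80.4°) = 498 mW

498 mW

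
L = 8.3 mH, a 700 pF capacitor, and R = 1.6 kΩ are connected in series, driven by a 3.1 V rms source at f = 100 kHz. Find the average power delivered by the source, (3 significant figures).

1.37 mW

ω = 2πf = 628300 rad/s
X_L = ωL = 5220 Ω
X_C = 1/(ωC) = 2270 Ω
Net reactance X = X_L − X_C = 2940 Ω
Z = 1600 + j2940 Ω
|Z| = √(1600² + 2940²) = 3350 Ω
∠Z = arctan(2940/1600) = 61.5°
I = V/|Z| = 926 μA
P = VI cos φ = 3.1 × 0.000926 × cos(61.5°) = 1.37 mW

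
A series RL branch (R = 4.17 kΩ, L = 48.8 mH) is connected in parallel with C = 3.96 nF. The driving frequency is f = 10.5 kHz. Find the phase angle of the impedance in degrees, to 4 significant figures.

-44.03°

ω = 2πf = 65970 rad/s
X_L = ωL = 3220 Ω
X_C = 1/(ωC) = 3828 Ω
Branch 1 (R+jX_L): Z₁ = 4170 + j3220 Ω, |Z₁| = 5268 Ω
Branch 2 (−jX_C): Z₂ = −j3828 Ω
Parallel: Z = Z₁Z₂/(Z₁+Z₂), |Z| = 4785 Ω, ∠Z = -44.03°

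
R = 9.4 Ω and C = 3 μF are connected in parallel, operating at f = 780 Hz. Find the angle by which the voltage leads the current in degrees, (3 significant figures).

ω = 2πf = 4901 rad/s
X_C = 1/(ωC) = 68.0 Ω
Parallel: admittances add. Y = 1/R + jωC
Y = (0.106 + j0.0147) S
|Y| = 0.107 S → |Z| = 1/|Y| = 9.31 Ω, ∠Z = −∠Y = -7.87°

-7.87°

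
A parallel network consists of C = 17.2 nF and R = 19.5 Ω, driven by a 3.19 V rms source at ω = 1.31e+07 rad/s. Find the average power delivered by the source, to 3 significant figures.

X_C = 1/(ωC) = 4.44 Ω
Parallel: admittances add. Y = 1/R + jωC
Y = (0.0513 + j0.225) S
|Y| = 0.231 S → |Z| = 1/|Y| = 4.33 Ω, ∠Z = −∠Y = -77.2°
I = V/|Z| = 737 mA
P = VI cos φ = 3.19 × 0.737 × cos(-77.2°) = 522 mW

522 mW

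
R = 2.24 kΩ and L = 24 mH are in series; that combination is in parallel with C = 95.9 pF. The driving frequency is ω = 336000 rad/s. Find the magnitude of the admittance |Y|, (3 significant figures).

88.9 μS

X_L = ωL = 8060 Ω
X_C = 1/(ωC) = 31000 Ω
Branch 1 (R+jX_L): Z₁ = 2240 + j8060 Ω, |Z₁| = 8370 Ω
Branch 2 (−jX_C): Z₂ = −j31000 Ω
Parallel: Z = Z₁Z₂/(Z₁+Z₂), |Z| = 11300 Ω, ∠Z = 68.9°
|Y| = 1/|Z| = 88.9 μS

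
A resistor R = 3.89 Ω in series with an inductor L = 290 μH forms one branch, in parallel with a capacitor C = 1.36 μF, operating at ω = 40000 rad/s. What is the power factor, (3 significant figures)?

0.748

X_L = ωL = 11.6 Ω
X_C = 1/(ωC) = 18.4 Ω
Branch 1 (R+jX_L): Z₁ = 3.89 + j11.6 Ω, |Z₁| = 12.2 Ω
Branch 2 (−jX_C): Z₂ = −j18.4 Ω
Parallel: Z = Z₁Z₂/(Z₁+Z₂), |Z| = 28.8 Ω, ∠Z = 41.6°
cos φ = cos(41.6°) = 0.748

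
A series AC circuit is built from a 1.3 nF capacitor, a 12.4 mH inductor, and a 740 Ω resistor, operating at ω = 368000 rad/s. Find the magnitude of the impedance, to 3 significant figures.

X_L = ωL = 4560 Ω
X_C = 1/(ωC) = 2090 Ω
Net reactance X = X_L − X_C = 2470 Ω
Z = 740 + j2470 Ω
|Z| = √(740² + 2470²) = 2580 Ω

2580 Ω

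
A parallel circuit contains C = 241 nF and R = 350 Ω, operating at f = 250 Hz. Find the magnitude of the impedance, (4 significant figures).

347.0 Ω

ω = 2πf = 1571 rad/s
X_C = 1/(ωC) = 2642 Ω
Parallel: admittances add. Y = 1/R + jωC
Y = (0.002857 + j0.0003786) S
|Y| = 0.002882 S → |Z| = 1/|Y| = 347.0 Ω, ∠Z = −∠Y = -7.548°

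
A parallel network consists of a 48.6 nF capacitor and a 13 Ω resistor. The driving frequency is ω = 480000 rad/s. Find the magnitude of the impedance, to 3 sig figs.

X_C = 1/(ωC) = 42.9 Ω
Parallel: admittances add. Y = 1/R + jωC
Y = (0.0769 + j0.0233) S
|Y| = 0.0804 S → |Z| = 1/|Y| = 12.4 Ω, ∠Z = −∠Y = -16.9°

12.4 Ω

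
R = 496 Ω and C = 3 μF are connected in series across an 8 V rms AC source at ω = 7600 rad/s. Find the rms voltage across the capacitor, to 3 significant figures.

X_C = 1/(ωC) = 43.9 Ω
Z = 496 − j43.9 Ω
|Z| = √(496² + 43.9²) = 498 Ω
I = V/|Z| = 16.1 mA
V_C = I·|Z_C| = 0.0161 × 43.9 = 0.705 V

0.705 V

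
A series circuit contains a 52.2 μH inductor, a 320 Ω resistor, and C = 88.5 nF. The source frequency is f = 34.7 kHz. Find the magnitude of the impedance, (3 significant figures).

323 Ω

ω = 2πf = 218000 rad/s
X_L = ωL = 11.4 Ω
X_C = 1/(ωC) = 51.8 Ω
Net reactance X = X_L − X_C = -40.4 Ω
Z = 320 − j40.4 Ω
|Z| = √(320² + 40.4²) = 323 Ω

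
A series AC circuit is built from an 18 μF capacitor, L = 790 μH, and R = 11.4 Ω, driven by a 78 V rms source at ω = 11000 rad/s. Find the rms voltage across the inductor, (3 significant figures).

X_L = ωL = 8.69 Ω
X_C = 1/(ωC) = 5.05 Ω
Net reactance X = X_L − X_C = 3.64 Ω
Z = 11.4 + j3.64 Ω
|Z| = √(11.4² + 3.64²) = 12.0 Ω
I = V/|Z| = 6.52 A
V_L = I·|Z_L| = 6.52 × 8.69 = 56.6 V

56.6 V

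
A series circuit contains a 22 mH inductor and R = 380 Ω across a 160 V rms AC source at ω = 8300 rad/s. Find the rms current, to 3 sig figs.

380 mA

X_L = ωL = 183 Ω
Z = 380 + j183 Ω
|Z| = √(380² + 183²) = 422 Ω
I = V/|Z| = 160/422 = 380 mA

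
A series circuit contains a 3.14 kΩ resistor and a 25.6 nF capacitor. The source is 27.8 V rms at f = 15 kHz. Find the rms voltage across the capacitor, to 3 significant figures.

3.64 V

ω = 2πf = 94250 rad/s
X_C = 1/(ωC) = 414 Ω
Z = 3140 − j414 Ω
|Z| = √(3140² + 414²) = 3170 Ω
I = V/|Z| = 8.78 mA
V_C = I·|Z_C| = 0.00878 × 414 = 3.64 V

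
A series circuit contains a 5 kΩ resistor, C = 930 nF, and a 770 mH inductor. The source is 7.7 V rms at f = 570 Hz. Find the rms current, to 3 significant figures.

ω = 2πf = 3581 rad/s
X_L = ωL = 2760 Ω
X_C = 1/(ωC) = 300 Ω
Net reactance X = X_L − X_C = 2460 Ω
Z = 5000 + j2460 Ω
|Z| = √(5000² + 2460²) = 5570 Ω
I = V/|Z| = 7.7/5570 = 1.38 mA

1.38 mA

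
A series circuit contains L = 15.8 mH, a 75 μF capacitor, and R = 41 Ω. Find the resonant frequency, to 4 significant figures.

146.2 Hz

ω₀ = 1/√(LC) = 1/√(0.0158 × 7.5e-05) = 918.6 rad/s
f₀ = ω₀/(2π) = 146.2 Hz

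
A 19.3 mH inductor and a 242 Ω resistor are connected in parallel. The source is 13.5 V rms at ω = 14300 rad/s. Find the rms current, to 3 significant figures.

74.2 mA

X_L = ωL = 276 Ω
Parallel: admittances add. Y = 1/R + 1/(jωL)
Y = (0.00413 − j0.00362) S
|Y| = 0.00550 S → |Z| = 1/|Y| = 182 Ω, ∠Z = −∠Y = 41.2°
I = V/|Z| = 13.5/182 = 74.2 mA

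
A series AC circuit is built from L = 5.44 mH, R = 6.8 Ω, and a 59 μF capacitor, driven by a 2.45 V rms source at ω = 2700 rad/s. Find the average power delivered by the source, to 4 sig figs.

X_L = ωL = 14.69 Ω
X_C = 1/(ωC) = 6.277 Ω
Net reactance X = X_L − X_C = 8.411 Ω
Z = 6.800 + j8.411 Ω
|Z| = √(6.800² + 8.411²) = 10.82 Ω
∠Z = arctan(8.411/6.800) = 51.04°
I = V/|Z| = 226.5 mA
P = VI cos φ = 2.45 × 0.2265 × cos(51.04°) = 348.9 mW

348.9 mW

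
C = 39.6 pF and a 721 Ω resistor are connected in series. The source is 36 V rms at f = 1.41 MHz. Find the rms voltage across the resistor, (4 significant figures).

8.828 V

ω = 2πf = 8.859e+06 rad/s
X_C = 1/(ωC) = 2850 Ω
Z = 721.0 − j2850 Ω
|Z| = √(721.0² + 2850²) = 2940 Ω
I = V/|Z| = 12.24 mA
V_R = I·|Z_R| = 0.01224 × 721.0 = 8.828 V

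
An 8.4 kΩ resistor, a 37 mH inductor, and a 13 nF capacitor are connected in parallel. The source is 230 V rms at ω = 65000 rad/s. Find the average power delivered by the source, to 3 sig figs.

6.30 W

X_L = ωL = 2400 Ω
X_C = 1/(ωC) = 1180 Ω
Parallel: admittances add. Y = 1/R + 1/(jωL) + jωC
Y = (0.000119 + j0.000429) S
|Y| = 0.000445 S → |Z| = 1/|Y| = 2250 Ω, ∠Z = −∠Y = -74.5°
I = V/|Z| = 102 mA
P = VI cos φ = 230 × 0.102 × cos(-74.5°) = 6.30 W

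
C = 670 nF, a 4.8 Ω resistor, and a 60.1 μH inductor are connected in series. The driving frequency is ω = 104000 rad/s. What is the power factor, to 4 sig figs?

X_L = ωL = 6.250 Ω
X_C = 1/(ωC) = 14.35 Ω
Net reactance X = X_L − X_C = -8.101 Ω
Z = 4.800 − j8.101 Ω
|Z| = √(4.800² + 8.101²) = 9.416 Ω
∠Z = arctan(-8.101/4.800) = -59.35°
cos φ = cos(-59.35°) = 0.5098

0.5098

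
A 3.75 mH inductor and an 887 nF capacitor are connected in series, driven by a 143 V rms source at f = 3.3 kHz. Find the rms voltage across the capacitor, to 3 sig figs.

ω = 2πf = 20730 rad/s
X_L = ωL = 77.8 Ω
X_C = 1/(ωC) = 54.4 Ω
Net reactance X = X_L − X_C = 23.4 Ω
Z = j23.4 Ω
|Z| = √(0² + 23.4²) = 23.4 Ω
I = V/|Z| = 6.12 A
V_C = I·|Z_C| = 6.12 × 54.4 = 333 V

333 V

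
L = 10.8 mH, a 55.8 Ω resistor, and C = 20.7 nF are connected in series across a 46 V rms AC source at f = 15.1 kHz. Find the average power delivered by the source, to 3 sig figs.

ω = 2πf = 94880 rad/s
X_L = ωL = 1020 Ω
X_C = 1/(ωC) = 509 Ω
Net reactance X = X_L − X_C = 515 Ω
Z = 55.8 + j515 Ω
|Z| = √(55.8² + 515²) = 518 Ω
∠Z = arctan(515/55.8) = 83.8°
I = V/|Z| = 88.7 mA
P = VI cos φ = 46 × 0.0887 × cos(83.8°) = 439 mW

439 mW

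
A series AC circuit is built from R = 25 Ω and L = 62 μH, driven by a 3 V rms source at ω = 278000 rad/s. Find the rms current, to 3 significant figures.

98.8 mA

X_L = ωL = 17.2 Ω
Z = 25.0 + j17.2 Ω
|Z| = √(25.0² + 17.2²) = 30.4 Ω
I = V/|Z| = 3/30.4 = 98.8 mA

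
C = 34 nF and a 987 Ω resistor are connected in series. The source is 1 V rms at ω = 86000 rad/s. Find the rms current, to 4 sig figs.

X_C = 1/(ωC) = 342.0 Ω
Z = 987.0 − j342.0 Ω
|Z| = √(987.0² + 342.0²) = 1045 Ω
I = V/|Z| = 1/1045 = 957.3 μA

957.3 μA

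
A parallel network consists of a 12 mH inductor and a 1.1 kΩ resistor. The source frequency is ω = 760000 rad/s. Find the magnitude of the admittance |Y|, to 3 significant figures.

X_L = ωL = 9120 Ω
Parallel: admittances add. Y = 1/R + 1/(jωL)
Y = (0.000909 − j0.000110) S
|Y| = 0.000916 S → |Z| = 1/|Y| = 1090 Ω, ∠Z = −∠Y = 6.88°

916 μS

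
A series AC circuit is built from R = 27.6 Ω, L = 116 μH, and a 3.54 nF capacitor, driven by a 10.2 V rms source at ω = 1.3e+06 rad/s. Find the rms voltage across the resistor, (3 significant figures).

3.91 V

X_L = ωL = 151 Ω
X_C = 1/(ωC) = 217 Ω
Net reactance X = X_L − X_C = -66.5 Ω
Z = 27.6 − j66.5 Ω
|Z| = √(27.6² + 66.5²) = 72.0 Ω
I = V/|Z| = 142 mA
V_R = I·|Z_R| = 0.142 × 27.6 = 3.91 V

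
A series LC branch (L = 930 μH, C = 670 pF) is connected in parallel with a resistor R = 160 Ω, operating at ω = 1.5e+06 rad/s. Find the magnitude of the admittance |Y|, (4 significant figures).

X_L = ωL = 1395 Ω
X_C = 1/(ωC) = 995.0 Ω
Branch 1: Z₁ = R = 160.0 Ω
Branch 2 (series LC): Z₂ = j(X_L − X_C) = j400.0 Ω
Parallel: Z = Z₁Z₂/(Z₁+Z₂), |Z| = 148.6 Ω, ∠Z = 21.80°
|Y| = 1/|Z| = 6.732 mS

6.732 mS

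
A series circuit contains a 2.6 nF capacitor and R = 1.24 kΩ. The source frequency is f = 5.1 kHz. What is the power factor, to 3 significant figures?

0.103

ω = 2πf = 32040 rad/s
X_C = 1/(ωC) = 12000 Ω
Z = 1240 − j12000 Ω
|Z| = √(1240² + 12000²) = 12100 Ω
∠Z = arctan(-12000/1240) = -84.1°
cos φ = cos(-84.1°) = 0.103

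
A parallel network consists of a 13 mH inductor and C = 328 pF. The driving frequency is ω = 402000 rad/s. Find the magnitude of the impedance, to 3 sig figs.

X_L = ωL = 5230 Ω
X_C = 1/(ωC) = 7580 Ω
Parallel: admittances add. Y = 1/(jωL) + jωC
Y = (0 − j5.95e-05) S
|Y| = 5.95e-05 S → |Z| = 1/|Y| = 16800 Ω, ∠Z = −∠Y = 90.0°

16800 Ω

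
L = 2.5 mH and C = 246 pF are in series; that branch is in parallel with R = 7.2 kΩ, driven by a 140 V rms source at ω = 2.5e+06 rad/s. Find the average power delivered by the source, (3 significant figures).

2.72 W

X_L = ωL = 6250 Ω
X_C = 1/(ωC) = 1630 Ω
Branch 1: Z₁ = R = 7200 Ω
Branch 2 (series LC): Z₂ = j(X_L − X_C) = j4620 Ω
Parallel: Z = Z₁Z₂/(Z₁+Z₂), |Z| = 3890 Ω, ∠Z = 57.3°
I = V/|Z| = 36.0 mA
P = VI cos φ = 140 × 0.0360 × cos(57.3°) = 2.72 W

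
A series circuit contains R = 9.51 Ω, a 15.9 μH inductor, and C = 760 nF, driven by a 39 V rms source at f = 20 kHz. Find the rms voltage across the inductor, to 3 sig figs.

ω = 2πf = 125700 rad/s
X_L = ωL = 2.00 Ω
X_C = 1/(ωC) = 10.5 Ω
Net reactance X = X_L − X_C = -8.47 Ω
Z = 9.51 − j8.47 Ω
|Z| = √(9.51² + 8.47²) = 12.7 Ω
I = V/|Z| = 3.06 A
V_L = I·|Z_L| = 3.06 × 2.00 = 6.12 V

6.12 V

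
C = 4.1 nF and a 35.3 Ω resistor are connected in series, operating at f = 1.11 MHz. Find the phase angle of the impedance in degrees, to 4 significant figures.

-44.73°

ω = 2πf = 6.974e+06 rad/s
X_C = 1/(ωC) = 34.97 Ω
Z = 35.30 − j34.97 Ω
|Z| = √(35.30² + 34.97²) = 49.69 Ω
∠Z = arctan(-34.97/35.30) = -44.73°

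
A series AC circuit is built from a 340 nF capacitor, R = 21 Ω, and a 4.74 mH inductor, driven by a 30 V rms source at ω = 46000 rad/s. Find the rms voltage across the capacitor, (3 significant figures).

12.3 V

X_L = ωL = 218 Ω
X_C = 1/(ωC) = 63.9 Ω
Net reactance X = X_L − X_C = 154 Ω
Z = 21.0 + j154 Ω
|Z| = √(21.0² + 154²) = 156 Ω
I = V/|Z| = 193 mA
V_C = I·|Z_C| = 0.193 × 63.9 = 12.3 V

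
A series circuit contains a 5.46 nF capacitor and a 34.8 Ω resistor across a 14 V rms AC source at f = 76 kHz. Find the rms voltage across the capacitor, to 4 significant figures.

ω = 2πf = 477500 rad/s
X_C = 1/(ωC) = 383.5 Ω
Z = 34.80 − j383.5 Ω
|Z| = √(34.80² + 383.5²) = 385.1 Ω
I = V/|Z| = 36.35 mA
V_C = I·|Z_C| = 0.03635 × 383.5 = 13.94 V

13.94 V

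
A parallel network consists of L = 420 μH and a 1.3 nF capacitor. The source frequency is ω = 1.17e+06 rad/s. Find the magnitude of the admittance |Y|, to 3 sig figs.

514 μS

X_L = ωL = 491 Ω
X_C = 1/(ωC) = 657 Ω
Parallel: admittances add. Y = 1/(jωL) + jωC
Y = (0 − j0.000514) S
|Y| = 0.000514 S → |Z| = 1/|Y| = 1950 Ω, ∠Z = −∠Y = 90.0°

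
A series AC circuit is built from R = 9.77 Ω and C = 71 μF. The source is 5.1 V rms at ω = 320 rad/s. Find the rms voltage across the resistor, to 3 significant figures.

X_C = 1/(ωC) = 44.0 Ω
Z = 9.77 − j44.0 Ω
|Z| = √(9.77² + 44.0²) = 45.1 Ω
I = V/|Z| = 113 mA
V_R = I·|Z_R| = 0.113 × 9.77 = 1.11 V

1.11 V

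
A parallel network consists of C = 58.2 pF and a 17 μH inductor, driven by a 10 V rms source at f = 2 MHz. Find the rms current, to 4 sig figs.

ω = 2πf = 1.257e+07 rad/s
X_L = ωL = 213.6 Ω
X_C = 1/(ωC) = 1367 Ω
Parallel: admittances add. Y = 1/(jωL) + jωC
Y = (0 − j0.003950) S
|Y| = 0.003950 S → |Z| = 1/|Y| = 253.2 Ω, ∠Z = −∠Y = 90.00°
I = V/|Z| = 10/253.2 = 39.50 mA

39.50 mA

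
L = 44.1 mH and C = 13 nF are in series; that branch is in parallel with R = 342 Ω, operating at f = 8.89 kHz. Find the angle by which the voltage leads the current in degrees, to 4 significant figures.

ω = 2πf = 55860 rad/s
X_L = ωL = 2463 Ω
X_C = 1/(ωC) = 1377 Ω
Branch 1: Z₁ = R = 342.0 Ω
Branch 2 (series LC): Z₂ = j(X_L − X_C) = j1086 Ω
Parallel: Z = Z₁Z₂/(Z₁+Z₂), |Z| = 326.2 Ω, ∠Z = 17.48°

17.48°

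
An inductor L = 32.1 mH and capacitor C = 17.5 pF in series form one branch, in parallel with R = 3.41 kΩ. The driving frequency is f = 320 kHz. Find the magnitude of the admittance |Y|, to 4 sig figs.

294.6 μS

ω = 2πf = 2.011e+06 rad/s
X_L = ωL = 64540 Ω
X_C = 1/(ωC) = 28420 Ω
Branch 1: Z₁ = R = 3410 Ω
Branch 2 (series LC): Z₂ = j(X_L − X_C) = j36120 Ω
Parallel: Z = Z₁Z₂/(Z₁+Z₂), |Z| = 3395 Ω, ∠Z = 5.393°
|Y| = 1/|Z| = 294.6 μS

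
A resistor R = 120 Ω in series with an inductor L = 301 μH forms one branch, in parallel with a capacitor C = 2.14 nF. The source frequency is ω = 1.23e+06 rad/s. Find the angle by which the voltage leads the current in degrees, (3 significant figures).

X_L = ωL = 370 Ω
X_C = 1/(ωC) = 380 Ω
Branch 1 (R+jX_L): Z₁ = 120 + j370 Ω, |Z₁| = 389 Ω
Branch 2 (−jX_C): Z₂ = −j380 Ω
Parallel: Z = Z₁Z₂/(Z₁+Z₂), |Z| = 1230 Ω, ∠Z = -13.3°

-13.3°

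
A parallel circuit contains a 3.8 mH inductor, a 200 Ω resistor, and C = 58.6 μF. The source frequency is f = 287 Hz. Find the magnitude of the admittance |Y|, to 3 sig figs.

ω = 2πf = 1803 rad/s
X_L = ωL = 6.85 Ω
X_C = 1/(ωC) = 9.46 Ω
Parallel: admittances add. Y = 1/R + 1/(jωL) + jωC
Y = (0.00500 − j0.0403) S
|Y| = 0.0406 S → |Z| = 1/|Y| = 24.6 Ω, ∠Z = −∠Y = 82.9°

40.6 mS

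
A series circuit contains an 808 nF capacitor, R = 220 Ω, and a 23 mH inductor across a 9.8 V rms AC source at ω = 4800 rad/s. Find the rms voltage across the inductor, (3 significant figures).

X_L = ωL = 110 Ω
X_C = 1/(ωC) = 258 Ω
Net reactance X = X_L − X_C = -147 Ω
Z = 220 − j147 Ω
|Z| = √(220² + 147²) = 265 Ω
I = V/|Z| = 37.0 mA
V_L = I·|Z_L| = 0.0370 × 110 = 4.09 V

4.09 V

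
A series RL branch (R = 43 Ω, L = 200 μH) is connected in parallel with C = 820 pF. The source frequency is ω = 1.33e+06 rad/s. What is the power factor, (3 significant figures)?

X_L = ωL = 266 Ω
X_C = 1/(ωC) = 917 Ω
Branch 1 (R+jX_L): Z₁ = 43.0 + j266 Ω, |Z₁| = 269 Ω
Branch 2 (−jX_C): Z₂ = −j917 Ω
Parallel: Z = Z₁Z₂/(Z₁+Z₂), |Z| = 379 Ω, ∠Z = 77.0°
cos φ = cos(77.0°) = 0.224

0.224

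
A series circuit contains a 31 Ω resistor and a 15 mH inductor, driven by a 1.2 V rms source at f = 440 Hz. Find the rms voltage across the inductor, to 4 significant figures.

ω = 2πf = 2765 rad/s
X_L = ωL = 41.47 Ω
Z = 31.00 + j41.47 Ω
|Z| = √(31.00² + 41.47²) = 51.78 Ω
I = V/|Z| = 23.18 mA
V_L = I·|Z_L| = 0.02318 × 41.47 = 0.9611 V

0.9611 V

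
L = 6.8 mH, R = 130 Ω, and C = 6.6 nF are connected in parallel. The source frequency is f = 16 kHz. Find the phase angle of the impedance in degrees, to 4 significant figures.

ω = 2πf = 100500 rad/s
X_L = ωL = 683.6 Ω
X_C = 1/(ωC) = 1507 Ω
Parallel: admittances add. Y = 1/R + 1/(jωL) + jωC
Y = (0.007692 − j0.0007993) S
|Y| = 0.007734 S → |Z| = 1/|Y| = 129.3 Ω, ∠Z = −∠Y = 5.932°

5.932°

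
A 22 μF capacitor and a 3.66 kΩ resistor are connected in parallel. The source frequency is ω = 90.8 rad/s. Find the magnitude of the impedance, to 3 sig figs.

X_C = 1/(ωC) = 501 Ω
Parallel: admittances add. Y = 1/R + jωC
Y = (0.000273 + j0.00200) S
|Y| = 0.00202 S → |Z| = 1/|Y| = 496 Ω, ∠Z = −∠Y = -82.2°

496 Ω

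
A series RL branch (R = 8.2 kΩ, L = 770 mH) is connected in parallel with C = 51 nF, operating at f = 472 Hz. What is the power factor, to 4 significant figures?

ω = 2πf = 2966 rad/s
X_L = ωL = 2284 Ω
X_C = 1/(ωC) = 6612 Ω
Branch 1 (R+jX_L): Z₁ = 8200 + j2284 Ω, |Z₁| = 8512 Ω
Branch 2 (−jX_C): Z₂ = −j6612 Ω
Parallel: Z = Z₁Z₂/(Z₁+Z₂), |Z| = 6070 Ω, ∠Z = -46.61°
cos φ = cos(-46.61°) = 0.6869

0.6869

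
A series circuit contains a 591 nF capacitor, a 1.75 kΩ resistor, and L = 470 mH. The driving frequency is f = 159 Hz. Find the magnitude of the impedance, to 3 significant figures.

2140 Ω

ω = 2πf = 999.0 rad/s
X_L = ωL = 470 Ω
X_C = 1/(ωC) = 1690 Ω
Net reactance X = X_L − X_C = -1220 Ω
Z = 1750 − j1220 Ω
|Z| = √(1750² + 1220²) = 2140 Ω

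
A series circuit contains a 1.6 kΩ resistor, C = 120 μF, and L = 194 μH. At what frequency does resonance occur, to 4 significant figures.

1.043 kHz

ω₀ = 1/√(LC) = 1/√(0.000194 × 0.00012) = 6554 rad/s
f₀ = ω₀/(2π) = 1.043 kHz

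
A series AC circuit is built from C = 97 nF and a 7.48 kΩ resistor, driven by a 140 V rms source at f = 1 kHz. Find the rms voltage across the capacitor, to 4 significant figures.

ω = 2πf = 6283 rad/s
X_C = 1/(ωC) = 1641 Ω
Z = 7480 − j1641 Ω
|Z| = √(7480² + 1641²) = 7658 Ω
I = V/|Z| = 18.28 mA
V_C = I·|Z_C| = 0.01828 × 1641 = 30.00 V

30.00 V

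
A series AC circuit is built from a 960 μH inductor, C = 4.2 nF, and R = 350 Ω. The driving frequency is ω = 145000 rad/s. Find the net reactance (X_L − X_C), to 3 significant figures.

X_L = ωL = 139 Ω
X_C = 1/(ωC) = 1640 Ω
X = 139 − 1640 = -1500 Ω

-1500 Ω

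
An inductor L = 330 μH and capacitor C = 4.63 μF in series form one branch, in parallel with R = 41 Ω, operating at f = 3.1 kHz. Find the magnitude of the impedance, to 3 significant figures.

4.63 Ω

ω = 2πf = 19480 rad/s
X_L = ωL = 6.43 Ω
X_C = 1/(ωC) = 11.1 Ω
Branch 1: Z₁ = R = 41.0 Ω
Branch 2 (series LC): Z₂ = j(X_L − X_C) = −j4.66 Ω
Parallel: Z = Z₁Z₂/(Z₁+Z₂), |Z| = 4.63 Ω, ∠Z = -83.5°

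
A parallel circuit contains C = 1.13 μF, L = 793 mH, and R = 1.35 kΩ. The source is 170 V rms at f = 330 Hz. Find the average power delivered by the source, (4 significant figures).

ω = 2πf = 2073 rad/s
X_L = ωL = 1644 Ω
X_C = 1/(ωC) = 426.8 Ω
Parallel: admittances add. Y = 1/R + 1/(jωL) + jωC
Y = (0.0007407 + j0.001735) S
|Y| = 0.001886 S → |Z| = 1/|Y| = 530.1 Ω, ∠Z = −∠Y = -66.88°
I = V/|Z| = 320.7 mA
P = VI cos φ = 170 × 0.3207 × cos(-66.88°) = 21.41 W

21.41 W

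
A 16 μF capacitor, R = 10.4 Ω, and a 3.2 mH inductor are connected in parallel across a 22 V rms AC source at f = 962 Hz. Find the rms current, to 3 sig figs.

ω = 2πf = 6044 rad/s
X_L = ωL = 19.3 Ω
X_C = 1/(ωC) = 10.3 Ω
Parallel: admittances add. Y = 1/R + 1/(jωL) + jωC
Y = (0.0962 + j0.0450) S
|Y| = 0.106 S → |Z| = 1/|Y| = 9.42 Ω, ∠Z = −∠Y = -25.1°
I = V/|Z| = 22/9.42 = 2.34 A

2.34 A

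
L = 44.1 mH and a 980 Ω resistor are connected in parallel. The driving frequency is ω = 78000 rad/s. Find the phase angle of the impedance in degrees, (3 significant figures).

15.9°

X_L = ωL = 3440 Ω
Parallel: admittances add. Y = 1/R + 1/(jωL)
Y = (0.00102 − j0.000291) S
|Y| = 0.00106 S → |Z| = 1/|Y| = 942 Ω, ∠Z = −∠Y = 15.9°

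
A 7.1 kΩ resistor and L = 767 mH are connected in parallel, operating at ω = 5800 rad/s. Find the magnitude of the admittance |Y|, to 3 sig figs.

X_L = ωL = 4450 Ω
Parallel: admittances add. Y = 1/R + 1/(jωL)
Y = (0.000141 − j0.000225) S
|Y| = 0.000265 S → |Z| = 1/|Y| = 3770 Ω, ∠Z = −∠Y = 57.9°

265 μS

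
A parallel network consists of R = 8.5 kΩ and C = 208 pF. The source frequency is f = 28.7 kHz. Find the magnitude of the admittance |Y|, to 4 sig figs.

123.5 μS

ω = 2πf = 180300 rad/s
X_C = 1/(ωC) = 26660 Ω
Parallel: admittances add. Y = 1/R + jωC
Y = (0.0001176 + j3.751e-05) S
|Y| = 0.0001235 S → |Z| = 1/|Y| = 8098 Ω, ∠Z = −∠Y = -17.68°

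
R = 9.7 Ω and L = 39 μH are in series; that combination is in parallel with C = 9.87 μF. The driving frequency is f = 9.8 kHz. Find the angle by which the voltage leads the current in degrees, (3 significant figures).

ω = 2πf = 61580 rad/s
X_L = ωL = 2.40 Ω
X_C = 1/(ωC) = 1.65 Ω
Branch 1 (R+jX_L): Z₁ = 9.70 + j2.40 Ω, |Z₁| = 9.99 Ω
Branch 2 (−jX_C): Z₂ = −j1.65 Ω
Parallel: Z = Z₁Z₂/(Z₁+Z₂), |Z| = 1.69 Ω, ∠Z = -80.6°

-80.6°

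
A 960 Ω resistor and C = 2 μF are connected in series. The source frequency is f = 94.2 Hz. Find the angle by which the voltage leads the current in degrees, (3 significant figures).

ω = 2πf = 591.9 rad/s
X_C = 1/(ωC) = 845 Ω
Z = 960 − j845 Ω
|Z| = √(960² + 845²) = 1280 Ω
∠Z = arctan(-845/960) = -41.3°

-41.3°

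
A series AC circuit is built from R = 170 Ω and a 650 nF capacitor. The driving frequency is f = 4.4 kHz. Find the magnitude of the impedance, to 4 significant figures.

178.9 Ω

ω = 2πf = 27650 rad/s
X_C = 1/(ωC) = 55.65 Ω
Z = 170.0 − j55.65 Ω
|Z| = √(170.0² + 55.65²) = 178.9 Ω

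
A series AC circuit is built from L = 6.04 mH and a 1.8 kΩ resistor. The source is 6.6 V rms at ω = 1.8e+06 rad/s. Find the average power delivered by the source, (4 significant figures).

645.7 μW

X_L = ωL = 10870 Ω
Z = 1800 + j10870 Ω
|Z| = √(1800² + 10870²) = 11020 Ω
∠Z = arctan(10870/1800) = 80.60°
I = V/|Z| = 598.9 μA
P = VI cos φ = 6.6 × 0.0005989 × cos(80.60°) = 645.7 μW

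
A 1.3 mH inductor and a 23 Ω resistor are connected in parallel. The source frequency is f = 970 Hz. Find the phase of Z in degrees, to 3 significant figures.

ω = 2πf = 6095 rad/s
X_L = ωL = 7.92 Ω
Parallel: admittances add. Y = 1/R + 1/(jωL)
Y = (0.0435 − j0.126) S
|Y| = 0.133 S → |Z| = 1/|Y| = 7.49 Ω, ∠Z = −∠Y = 71.0°

71.0°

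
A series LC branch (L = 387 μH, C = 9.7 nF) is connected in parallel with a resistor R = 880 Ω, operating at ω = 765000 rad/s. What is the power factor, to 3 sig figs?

0.180

X_L = ωL = 296 Ω
X_C = 1/(ωC) = 135 Ω
Branch 1: Z₁ = R = 880 Ω
Branch 2 (series LC): Z₂ = j(X_L − X_C) = j161 Ω
Parallel: Z = Z₁Z₂/(Z₁+Z₂), |Z| = 159 Ω, ∠Z = 79.6°
cos φ = cos(79.6°) = 0.180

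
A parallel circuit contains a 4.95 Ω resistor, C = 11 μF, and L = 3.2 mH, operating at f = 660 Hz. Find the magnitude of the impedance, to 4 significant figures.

ω = 2πf = 4147 rad/s
X_L = ωL = 13.27 Ω
X_C = 1/(ωC) = 21.92 Ω
Parallel: admittances add. Y = 1/R + 1/(jωL) + jωC
Y = (0.2020 − j0.02974) S
|Y| = 0.2042 S → |Z| = 1/|Y| = 4.897 Ω, ∠Z = −∠Y = 8.375°

4.897 Ω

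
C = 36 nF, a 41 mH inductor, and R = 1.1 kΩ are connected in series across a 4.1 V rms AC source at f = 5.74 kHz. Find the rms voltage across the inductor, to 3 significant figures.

ω = 2πf = 36070 rad/s
X_L = ωL = 1480 Ω
X_C = 1/(ωC) = 770 Ω
Net reactance X = X_L − X_C = 708 Ω
Z = 1100 + j708 Ω
|Z| = √(1100² + 708²) = 1310 Ω
I = V/|Z| = 3.13 mA
V_L = I·|Z_L| = 0.00313 × 1480 = 4.63 V

4.63 V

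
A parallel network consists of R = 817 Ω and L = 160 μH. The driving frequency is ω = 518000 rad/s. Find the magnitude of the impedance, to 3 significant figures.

82.5 Ω

X_L = ωL = 82.9 Ω
Parallel: admittances add. Y = 1/R + 1/(jωL)
Y = (0.00122 − j0.0121) S
|Y| = 0.0121 S → |Z| = 1/|Y| = 82.5 Ω, ∠Z = −∠Y = 84.2°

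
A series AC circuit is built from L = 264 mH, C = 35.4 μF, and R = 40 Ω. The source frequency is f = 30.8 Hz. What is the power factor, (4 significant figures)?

0.3885

ω = 2πf = 193.5 rad/s
X_L = ωL = 51.09 Ω
X_C = 1/(ωC) = 146.0 Ω
Net reactance X = X_L − X_C = -94.88 Ω
Z = 40.00 − j94.88 Ω
|Z| = √(40.00² + 94.88²) = 103.0 Ω
∠Z = arctan(-94.88/40.00) = -67.14°
cos φ = cos(-67.14°) = 0.3885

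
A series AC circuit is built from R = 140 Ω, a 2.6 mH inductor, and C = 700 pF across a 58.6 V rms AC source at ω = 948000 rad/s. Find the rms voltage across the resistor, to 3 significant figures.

8.47 V

X_L = ωL = 2460 Ω
X_C = 1/(ωC) = 1510 Ω
Net reactance X = X_L − X_C = 958 Ω
Z = 140 + j958 Ω
|Z| = √(140² + 958²) = 968 Ω
I = V/|Z| = 60.5 mA
V_R = I·|Z_R| = 0.0605 × 140 = 8.47 V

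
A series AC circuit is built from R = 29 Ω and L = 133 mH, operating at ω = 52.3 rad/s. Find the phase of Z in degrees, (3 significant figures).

13.5°

X_L = ωL = 6.96 Ω
Z = 29.0 + j6.96 Ω
|Z| = √(29.0² + 6.96²) = 29.8 Ω
∠Z = arctan(6.96/29.0) = 13.5°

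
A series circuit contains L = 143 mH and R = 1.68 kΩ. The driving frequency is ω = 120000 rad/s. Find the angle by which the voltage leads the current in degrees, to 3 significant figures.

84.4°

X_L = ωL = 17200 Ω
Z = 1680 + j17200 Ω
|Z| = √(1680² + 17200²) = 17200 Ω
∠Z = arctan(17200/1680) = 84.4°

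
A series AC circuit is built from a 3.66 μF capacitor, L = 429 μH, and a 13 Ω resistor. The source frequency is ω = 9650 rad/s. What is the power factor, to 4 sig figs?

0.4736

X_L = ωL = 4.140 Ω
X_C = 1/(ωC) = 28.31 Ω
Net reactance X = X_L − X_C = -24.17 Ω
Z = 13.00 − j24.17 Ω
|Z| = √(13.00² + 24.17²) = 27.45 Ω
∠Z = arctan(-24.17/13.00) = -61.73°
cos φ = cos(-61.73°) = 0.4736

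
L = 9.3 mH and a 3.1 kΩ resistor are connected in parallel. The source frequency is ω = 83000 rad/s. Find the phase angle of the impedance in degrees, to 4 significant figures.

76.02°

X_L = ωL = 771.9 Ω
Parallel: admittances add. Y = 1/R + 1/(jωL)
Y = (0.0003226 − j0.001296) S
|Y| = 0.001335 S → |Z| = 1/|Y| = 749.0 Ω, ∠Z = −∠Y = 76.02°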